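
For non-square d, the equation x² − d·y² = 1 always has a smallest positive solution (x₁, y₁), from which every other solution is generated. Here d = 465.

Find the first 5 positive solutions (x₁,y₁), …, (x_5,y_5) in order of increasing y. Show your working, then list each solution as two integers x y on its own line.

15871 736
503777281 23362112
15990898437631 741560158368
507583097703505921 23538602523554944
16111702671313786506751 747162320561120874080

√465 → a₀=21, period (1,1,3,2,2,2,3,1,1,42); ℓ=10 even so k=9
k=0  a_k=21  p_k/q_k = 21/1
k=1  a_k=1  p_k/q_k = 22/1
k=2  a_k=1  p_k/q_k = 43/2
…
k=4  a_k=2  p_k/q_k = 345/16
…
k=6  a_k=2  p_k/q_k = 2027/94
k=7  a_k=3  p_k/q_k = 6922/321
k=8  a_k=1  p_k/q_k = 8949/415
k=9  a_k=1  p_k/q_k = 15871/736
→ (15871, 736).  Check: 15871²=251888641, 465·736²=251888640, difference 1.
n=2: (15871,736)∘(15871,736) = (15871·15871+465·736·736, 15871·736+736·15871) = (503777281,23362112)
n=3: (503777281,23362112)∘(15871,736) = (15871·503777281+465·736·23362112, 15871·23362112+736·503777281) = (15990898437631,741560158368)
n=4: (15990898437631,741560158368)∘(15871,736) = (15871·15990898437631+465·736·741560158368, 15871·741560158368+736·15990898437631) = (507583097703505921,23538602523554944)
n=5: (507583097703505921,23538602523554944)∘(15871,736) = (15871·507583097703505921+465·736·23538602523554944, 15871·23538602523554944+736·507583097703505921) = (16111702671313786506751,747162320561120874080)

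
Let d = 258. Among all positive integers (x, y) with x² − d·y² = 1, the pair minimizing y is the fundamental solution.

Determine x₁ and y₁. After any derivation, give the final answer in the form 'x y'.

√258 → a₀=16, period (16,32); ℓ=2 even so k=1
i=0: a=16 ⇒ p=16, q=1
i=1: a=16 ⇒ p=257, q=16
→ (257, 16).  Check: 257²=66049, 258·16²=66048, difference 1.

257 16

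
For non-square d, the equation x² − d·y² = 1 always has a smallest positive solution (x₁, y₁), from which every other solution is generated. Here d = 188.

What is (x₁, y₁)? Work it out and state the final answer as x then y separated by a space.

d=188: √d = [13; 1,2,2,6,2,2,1,26] (ℓ=8, even), read p_7/q_7
i=0: a=13 ⇒ p=13, q=1
i=1: a=1 ⇒ p=14, q=1
i=2: a=2 ⇒ p=41, q=3
i=3: a=2 ⇒ p=96, q=7
…
i=6: a=2 ⇒ p=3277, q=239
i=7: a=1 ⇒ p=4607, q=336
(x₁, y₁) = (4607, 336);  4607² − 188·336² = 1 ✓

4607 336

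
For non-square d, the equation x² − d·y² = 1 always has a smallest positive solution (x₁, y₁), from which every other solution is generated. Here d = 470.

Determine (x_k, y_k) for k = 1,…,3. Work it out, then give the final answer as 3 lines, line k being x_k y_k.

1691 78
5718961 263796
19341524411 892157994

√470 → a₀=21, period (1,2,8,2,1,42); ℓ=6 even so k=5
k=0  a_k=21  p_k/q_k = 21/1
k=1  a_k=1  p_k/q_k = 22/1
…
k=4  a_k=2  p_k/q_k = 1149/53
k=5  a_k=1  p_k/q_k = 1691/78
→ (1691, 78).  Check: 1691²=2859481, 470·78²=2859480, difference 1.
k=2:  x_2 = 1691·1691+470·78·78 = 5718961,  y_2 = 1691·78+78·1691 = 263796
k=3:  x_3 = 1691·5718961+470·78·263796 = 19341524411,  y_3 = 1691·263796+78·5718961 = 892157994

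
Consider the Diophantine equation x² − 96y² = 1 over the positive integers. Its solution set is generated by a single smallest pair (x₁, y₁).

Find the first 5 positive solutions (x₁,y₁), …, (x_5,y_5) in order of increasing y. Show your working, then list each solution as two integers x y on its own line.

49 5
4801 490
470449 48015
46099201 4704980
4517251249 461040025

d=96: √d = [9; 1,3,1,18] (ℓ=4, even), read p_3/q_3
k=0  a_k=9  p_k/q_k = 9/1
…
k=2  a_k=3  p_k/q_k = 39/4
k=3  a_k=1  p_k/q_k = 49/5
fundamental: x₁=49, y₁=5  (since 2401 − 96·25 = 1)
(x_2, y_2) = (49·49 + 96·5·5, 49·5 + 5·49) = (4801, 490)
(x_3, y_3) = (49·4801 + 96·5·490, 49·490 + 5·4801) = (470449, 48015)
(x_4, y_4) = (49·470449 + 96·5·48015, 49·48015 + 5·470449) = (46099201, 4704980)
(x_5, y_5) = (49·46099201 + 96·5·4704980, 49·4704980 + 5·46099201) = (4517251249, 461040025)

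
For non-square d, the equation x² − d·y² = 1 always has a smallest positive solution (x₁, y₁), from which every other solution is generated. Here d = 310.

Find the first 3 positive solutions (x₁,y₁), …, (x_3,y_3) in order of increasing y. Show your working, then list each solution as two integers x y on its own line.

848719 48204
1440647881921 81823301352
2445410459391369679 138889981000287972

√310 → a₀=17, period (1,1,1,1,5,…,1,1,34); ℓ=16 even so k=15
step 0: (17, 1)  from 17·(1,0) + (0,1)
…
step 2: (35, 2)  from 1·(18,1) + (17,1)
…
step 10: (28928, 1643)  from 3·(7747,440) + (5687,323)
step 11: (152387, 8655)  from 5·(28928,1643) + (7747,440)
step 12: (181315, 10298)  from 1·(152387,8655) + (28928,1643)
…
step 14: (515017, 29251)  from 1·(333702,18953) + (181315,10298)
step 15: (848719, 48204)  from 1·(515017,29251) + (333702,18953)
fundamental: x₁=848719, y₁=48204  (since 720323940961 − 310·2323625616 = 1)
(x_2, y_2) = (848719·848719 + 310·48204·48204, 848719·48204 + 48204·848719) = (1440647881921, 81823301352)
(x_3, y_3) = (848719·1440647881921 + 310·48204·81823301352, 848719·81823301352 + 48204·1440647881921) = (2445410459391369679, 138889981000287972)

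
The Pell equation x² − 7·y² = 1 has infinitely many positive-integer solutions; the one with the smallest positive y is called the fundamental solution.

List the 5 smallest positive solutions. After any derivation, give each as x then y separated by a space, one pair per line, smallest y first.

√7 = [2; 1,1,1,4, …], period ℓ=4 (even) → k=3
k=0  a_k=2  p_k/q_k = 2/1
k=1  a_k=1  p_k/q_k = 3/1
k=2  a_k=1  p_k/q_k = 5/2
k=3  a_k=1  p_k/q_k = 8/3
fundamental: x₁=8, y₁=3  (since 64 − 7·9 = 1)
k=2:  x_2 = 8·8+7·3·3 = 127,  y_2 = 8·3+3·8 = 48
k=3:  x_3 = 8·127+7·3·48 = 2024,  y_3 = 8·48+3·127 = 765
k=4:  x_4 = 8·2024+7·3·765 = 32257,  y_4 = 8·765+3·2024 = 12192
k=5:  x_5 = 8·32257+7·3·12192 = 514088,  y_5 = 8·12192+3·32257 = 194307

8 3
127 48
2024 765
32257 12192
514088 194307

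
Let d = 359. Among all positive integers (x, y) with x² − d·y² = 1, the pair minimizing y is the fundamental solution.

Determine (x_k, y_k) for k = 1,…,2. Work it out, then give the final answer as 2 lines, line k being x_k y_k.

d=359: √d = [18; 1,17,1,36] (ℓ=4, even), read p_3/q_3
a_0=18:  p_0=18·1+0=18,  q_0=18·0+1=1
a_1=1:  p_1=1·18+1=19,  q_1=1·1+0=1
a_2=17:  p_2=17·19+18=341,  q_2=17·1+1=18
a_3=1:  p_3=1·341+19=360,  q_3=1·18+1=19
fundamental: x₁=360, y₁=19  (since 129600 − 359·361 = 1)
n=2: (360,19)∘(360,19) = (360·360+359·19·19, 360·19+19·360) = (259199,13680)

360 19
259199 13680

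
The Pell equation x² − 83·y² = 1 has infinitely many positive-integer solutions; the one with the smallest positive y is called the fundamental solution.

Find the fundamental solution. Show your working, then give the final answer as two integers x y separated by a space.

82 9

√83 → a₀=9, period (9,18); ℓ=2 even so k=1
step 0: (9, 1)  from 9·(1,0) + (0,1)
step 1: (82, 9)  from 9·(9,1) + (1,0)
fundamental: x₁=82, y₁=9  (since 6724 − 83·81 = 1)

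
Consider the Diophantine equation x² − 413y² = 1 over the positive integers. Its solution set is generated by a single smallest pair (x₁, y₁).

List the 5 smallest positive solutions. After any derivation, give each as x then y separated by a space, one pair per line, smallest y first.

113399 5580
25718666401 1265532840
5832942102300599 287020317040740
1322899602891852585601 65095633862940217680
300030984130833440606834999 14763559568560095172347900

√413 = [20; 3,9,1,4,1,9,3,40, …], period ℓ=8 (even) → k=7
k=0  a_k=20  p_k/q_k = 20/1
…
k=3  a_k=1  p_k/q_k = 630/31
k=4  a_k=4  p_k/q_k = 3089/152
…
k=6  a_k=9  p_k/q_k = 36560/1799
k=7  a_k=3  p_k/q_k = 113399/5580
(x₁, y₁) = (113399, 5580);  113399² − 413·5580² = 1 ✓
n=2: (113399,5580)∘(113399,5580) = (113399·113399+413·5580·5580, 113399·5580+5580·113399) = (25718666401,1265532840)
n=3: (25718666401,1265532840)∘(113399,5580) = (113399·25718666401+413·5580·1265532840, 113399·1265532840+5580·25718666401) = (5832942102300599,287020317040740)
n=4: (5832942102300599,287020317040740)∘(113399,5580) = (113399·5832942102300599+413·5580·287020317040740, 113399·287020317040740+5580·5832942102300599) = (1322899602891852585601,65095633862940217680)
n=5: (1322899602891852585601,65095633862940217680)∘(113399,5580) = (113399·1322899602891852585601+413·5580·65095633862940217680, 113399·65095633862940217680+5580·1322899602891852585601) = (300030984130833440606834999,14763559568560095172347900)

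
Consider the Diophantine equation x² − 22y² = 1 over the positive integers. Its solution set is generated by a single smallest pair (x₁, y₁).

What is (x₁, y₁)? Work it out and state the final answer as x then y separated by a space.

√22 = [4; 1,2,4,2,1,8, …], period ℓ=6 (even) → k=5
step 0: (4, 1)  from 4·(1,0) + (0,1)
…
step 2: (14, 3)  from 2·(5,1) + (4,1)
step 3: (61, 13)  from 4·(14,3) + (5,1)
step 4: (136, 29)  from 2·(61,13) + (14,3)
step 5: (197, 42)  from 1·(136,29) + (61,13)
(x₁, y₁) = (197, 42);  197² − 22·42² = 1 ✓

197 42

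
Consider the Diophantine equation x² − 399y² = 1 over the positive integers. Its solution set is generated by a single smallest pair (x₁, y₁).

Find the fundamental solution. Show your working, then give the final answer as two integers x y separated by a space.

[19; 1,38] for √399; ℓ=2 ⇒ convergent index 1
a_0=19:  p_0=19·1+0=19,  q_0=19·0+1=1
a_1=1:  p_1=1·19+1=20,  q_1=1·1+0=1
(x₁, y₁) = (20, 1);  20² − 399·1² = 1 ✓

20 1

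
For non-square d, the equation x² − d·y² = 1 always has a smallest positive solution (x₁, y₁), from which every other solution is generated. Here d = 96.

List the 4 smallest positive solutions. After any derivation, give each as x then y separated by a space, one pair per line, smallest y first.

49 5
4801 490
470449 48015
46099201 4704980

√96 = [9; 1,3,1,18, …], period ℓ=4 (even) → k=3
i=0: a=9 ⇒ p=9, q=1
i=1: a=1 ⇒ p=10, q=1
i=2: a=3 ⇒ p=39, q=4
i=3: a=1 ⇒ p=49, q=5
→ (49, 5).  Check: 49²=2401, 96·5²=2400, difference 1.
n=2: (49,5)∘(49,5) = (49·49+96·5·5, 49·5+5·49) = (4801,490)
n=3: (4801,490)∘(49,5) = (49·4801+96·5·490, 49·490+5·4801) = (470449,48015)
n=4: (470449,48015)∘(49,5) = (49·470449+96·5·48015, 49·48015+5·470449) = (46099201,4704980)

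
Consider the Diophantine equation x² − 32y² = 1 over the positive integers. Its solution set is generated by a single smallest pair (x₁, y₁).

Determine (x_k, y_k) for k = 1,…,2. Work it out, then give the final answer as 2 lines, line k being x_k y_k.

√32 → a₀=5, period (1,1,1,10); ℓ=4 even so k=3
step 0: (5, 1)  from 5·(1,0) + (0,1)
step 1: (6, 1)  from 1·(5,1) + (1,0)
step 2: (11, 2)  from 1·(6,1) + (5,1)
step 3: (17, 3)  from 1·(11,2) + (6,1)
(x₁, y₁) = (17, 3);  17² − 32·3² = 1 ✓
n=2: (17,3)∘(17,3) = (17·17+32·3·3, 17·3+3·17) = (577,102)

17 3
577 102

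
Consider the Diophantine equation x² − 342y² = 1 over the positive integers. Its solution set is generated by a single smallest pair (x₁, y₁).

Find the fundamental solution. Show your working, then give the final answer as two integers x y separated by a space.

37 2

d=342: √d = [18; 2,36] (ℓ=2, even), read p_1/q_1
i=0: a=18 ⇒ p=18, q=1
i=1: a=2 ⇒ p=37, q=2
(x₁, y₁) = (37, 2);  37² − 342·2² = 1 ✓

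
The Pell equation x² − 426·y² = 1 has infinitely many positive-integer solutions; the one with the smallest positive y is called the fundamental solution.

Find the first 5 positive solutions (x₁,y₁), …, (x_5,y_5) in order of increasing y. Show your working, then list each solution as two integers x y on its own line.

√426 = [20; 1,1,1,3,2,6,2,3,1,1,1,40, …], period ℓ=12 (even) → k=11
step 0: (20, 1)  from 20·(1,0) + (0,1)
step 1: (21, 1)  from 1·(20,1) + (1,0)
step 2: (41, 2)  from 1·(21,1) + (20,1)
step 3: (62, 3)  from 1·(41,2) + (21,1)
step 4: (227, 11)  from 3·(62,3) + (41,2)
step 5: (516, 25)  from 2·(227,11) + (62,3)
step 6: (3323, 161)  from 6·(516,25) + (227,11)
step 7: (7162, 347)  from 2·(3323,161) + (516,25)
step 8: (24809, 1202)  from 3·(7162,347) + (3323,161)
step 9: (31971, 1549)  from 1·(24809,1202) + (7162,347)
step 10: (56780, 2751)  from 1·(31971,1549) + (24809,1202)
step 11: (88751, 4300)  from 1·(56780,2751) + (31971,1549)
→ (88751, 4300).  Check: 88751²=7876740001, 426·4300²=7876740000, difference 1.
(88751+4300√426)^2 = 15753480001 + 763258600√426
(88751+4300√426)^3 = 2796274207048751 + 135479928012900√426
(88751+4300√426)^4 = 496344264283813920001 + 24047958181382517200√426
(88751+4300√426)^5 = 88102099596109264220968751 + 4268560672976279640021500√426

88751 4300
15753480001 763258600
2796274207048751 135479928012900
496344264283813920001 24047958181382517200
88102099596109264220968751 4268560672976279640021500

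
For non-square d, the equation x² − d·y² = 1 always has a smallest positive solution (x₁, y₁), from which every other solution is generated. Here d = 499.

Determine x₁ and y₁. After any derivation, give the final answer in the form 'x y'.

4490 201

d=499: √d = [22; 2,1,21,1,2,44] (ℓ=6, even), read p_5/q_5
a_0=22:  p_0=22·1+0=22,  q_0=22·0+1=1
…
a_4=1:  p_4=1·1452+67=1519,  q_4=1·65+3=68
a_5=2:  p_5=2·1519+1452=4490,  q_5=2·68+65=201
→ (4490, 201).  Check: 4490²=20160100, 499·201²=20160099, difference 1.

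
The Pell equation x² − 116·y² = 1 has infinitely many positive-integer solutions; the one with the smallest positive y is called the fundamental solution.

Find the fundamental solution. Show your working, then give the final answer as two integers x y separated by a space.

d=116: √d = [10; 1,3,2,1,4,1,2,3,1,20] (ℓ=10, even), read p_9/q_9
step 0: (10, 1)  from 10·(1,0) + (0,1)
step 1: (11, 1)  from 1·(10,1) + (1,0)
…
step 3: (97, 9)  from 2·(43,4) + (11,1)
step 4: (140, 13)  from 1·(97,9) + (43,4)
…
step 6: (797, 74)  from 1·(657,61) + (140,13)
step 7: (2251, 209)  from 2·(797,74) + (657,61)
step 8: (7550, 701)  from 3·(2251,209) + (797,74)
step 9: (9801, 910)  from 1·(7550,701) + (2251,209)
→ (9801, 910).  Check: 9801²=96059601, 116·910²=96059600, difference 1.

9801 910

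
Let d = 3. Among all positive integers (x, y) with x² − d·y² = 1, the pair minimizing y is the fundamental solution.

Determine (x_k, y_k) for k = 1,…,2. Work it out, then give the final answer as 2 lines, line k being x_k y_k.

2 1
7 4

√3 → a₀=1, period (1,2); ℓ=2 even so k=1
i=0: a=1 ⇒ p=1, q=1
i=1: a=1 ⇒ p=2, q=1
fundamental: x₁=2, y₁=1  (since 4 − 3·1 = 1)
(x_2, y_2) = (2·2 + 3·1·1, 2·1 + 1·2) = (7, 4)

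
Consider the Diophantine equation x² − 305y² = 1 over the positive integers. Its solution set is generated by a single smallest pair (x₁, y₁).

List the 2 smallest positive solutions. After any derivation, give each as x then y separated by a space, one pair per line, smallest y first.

489 28
478241 27384

√305 → a₀=17, period (2,6,2,34); ℓ=4 even so k=3
a_0=17:  p_0=17·1+0=17,  q_0=17·0+1=1
a_1=2:  p_1=2·17+1=35,  q_1=2·1+0=2
a_2=6:  p_2=6·35+17=227,  q_2=6·2+1=13
a_3=2:  p_3=2·227+35=489,  q_3=2·13+2=28
fundamental: x₁=489, y₁=28  (since 239121 − 305·784 = 1)
n=2: (489,28)∘(489,28) = (489·489+305·28·28, 489·28+28·489) = (478241,27384)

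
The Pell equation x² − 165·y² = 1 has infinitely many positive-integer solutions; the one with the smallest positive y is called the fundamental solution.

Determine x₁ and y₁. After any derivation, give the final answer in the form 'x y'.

d=165: √d = [12; 1,5,2,5,1,24] (ℓ=6, even), read p_5/q_5
a_0=12:  p_0=12·1+0=12,  q_0=12·0+1=1
…
a_3=2:  p_3=2·77+13=167,  q_3=2·6+1=13
a_4=5:  p_4=5·167+77=912,  q_4=5·13+6=71
a_5=1:  p_5=1·912+167=1079,  q_5=1·71+13=84
(x₁, y₁) = (1079, 84);  1079² − 165·84² = 1 ✓

1079 84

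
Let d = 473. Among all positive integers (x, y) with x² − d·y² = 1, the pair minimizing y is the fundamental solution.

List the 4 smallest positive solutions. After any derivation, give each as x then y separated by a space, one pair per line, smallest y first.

87 4
15137 696
2633751 121100
458257537 21070704

[21; 1,2,1,42] for √473; ℓ=4 ⇒ convergent index 3
i=0: a=21 ⇒ p=21, q=1
…
i=2: a=2 ⇒ p=65, q=3
i=3: a=1 ⇒ p=87, q=4
(x₁, y₁) = (87, 4);  87² − 473·4² = 1 ✓
(87+4√473)^2 = 15137 + 696√473
(87+4√473)^3 = 2633751 + 121100√473
(87+4√473)^4 = 458257537 + 21070704√473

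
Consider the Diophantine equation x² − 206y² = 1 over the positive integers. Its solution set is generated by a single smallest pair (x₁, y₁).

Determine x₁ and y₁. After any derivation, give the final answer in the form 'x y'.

√206 = [14; 2,1,5,14,5,1,2,28, …], period ℓ=8 (even) → k=7
a_0=14:  p_0=14·1+0=14,  q_0=14·0+1=1
a_1=2:  p_1=2·14+1=29,  q_1=2·1+0=2
…
a_3=5:  p_3=5·43+29=244,  q_3=5·3+2=17
…
a_6=1:  p_6=1·17539+3459=20998,  q_6=1·1222+241=1463
a_7=2:  p_7=2·20998+17539=59535,  q_7=2·1463+1222=4148
(x₁, y₁) = (59535, 4148);  59535² − 206·4148² = 1 ✓

59535 4148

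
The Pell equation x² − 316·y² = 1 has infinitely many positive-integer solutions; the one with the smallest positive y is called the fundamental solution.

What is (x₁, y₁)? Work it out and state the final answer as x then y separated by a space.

√316 → a₀=17, period (1,3,2,8,2,3,1,34); ℓ=8 even so k=7
step 0: (17, 1)  from 17·(1,0) + (0,1)
step 1: (18, 1)  from 1·(17,1) + (1,0)
step 2: (71, 4)  from 3·(18,1) + (17,1)
step 3: (160, 9)  from 2·(71,4) + (18,1)
…
step 5: (2862, 161)  from 2·(1351,76) + (160,9)
step 6: (9937, 559)  from 3·(2862,161) + (1351,76)
step 7: (12799, 720)  from 1·(9937,559) + (2862,161)
(x₁, y₁) = (12799, 720);  12799² − 316·720² = 1 ✓

12799 720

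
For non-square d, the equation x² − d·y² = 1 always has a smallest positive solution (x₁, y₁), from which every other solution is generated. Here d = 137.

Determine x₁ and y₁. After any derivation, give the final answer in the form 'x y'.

6083073 519712

√137 = [11; 1,2,2,1,1,2,2,1,22, …], period ℓ=9 (odd) → k=17
step 0: (11, 1)  from 11·(1,0) + (0,1)
step 1: (12, 1)  from 1·(11,1) + (1,0)
step 2: (35, 3)  from 2·(12,1) + (11,1)
step 3: (82, 7)  from 2·(35,3) + (12,1)
step 4: (117, 10)  from 1·(82,7) + (35,3)
step 5: (199, 17)  from 1·(117,10) + (82,7)
step 6: (515, 44)  from 2·(199,17) + (117,10)
step 7: (1229, 105)  from 2·(515,44) + (199,17)
…
step 9: (39597, 3383)  from 22·(1744,149) + (1229,105)
…
step 11: (122279, 10447)  from 2·(41341,3532) + (39597,3383)
step 12: (285899, 24426)  from 2·(122279,10447) + (41341,3532)
step 13: (408178, 34873)  from 1·(285899,24426) + (122279,10447)
step 14: (694077, 59299)  from 1·(408178,34873) + (285899,24426)
step 15: (1796332, 153471)  from 2·(694077,59299) + (408178,34873)
step 16: (4286741, 366241)  from 2·(1796332,153471) + (694077,59299)
step 17: (6083073, 519712)  from 1·(4286741,366241) + (1796332,153471)
(x₁, y₁) = (6083073, 519712);  6083073² − 137·519712² = 1 ✓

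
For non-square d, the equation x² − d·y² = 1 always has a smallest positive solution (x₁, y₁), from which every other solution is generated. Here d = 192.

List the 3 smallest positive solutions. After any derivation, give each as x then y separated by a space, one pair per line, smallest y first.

√192 → a₀=13, period (1,5,1,26); ℓ=4 even so k=3
k=0  a_k=13  p_k/q_k = 13/1
k=1  a_k=1  p_k/q_k = 14/1
k=2  a_k=5  p_k/q_k = 83/6
k=3  a_k=1  p_k/q_k = 97/7
→ (97, 7).  Check: 97²=9409, 192·7²=9408, difference 1.
n=2: (97,7)∘(97,7) = (97·97+192·7·7, 97·7+7·97) = (18817,1358)
n=3: (18817,1358)∘(97,7) = (97·18817+192·7·1358, 97·1358+7·18817) = (3650401,263445)

97 7
18817 1358
3650401 263445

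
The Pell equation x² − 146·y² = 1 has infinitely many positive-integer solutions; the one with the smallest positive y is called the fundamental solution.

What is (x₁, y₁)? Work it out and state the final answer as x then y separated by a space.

d=146: √d = [12; 12,24] (ℓ=2, even), read p_1/q_1
step 0: (12, 1)  from 12·(1,0) + (0,1)
step 1: (145, 12)  from 12·(12,1) + (1,0)
→ (145, 12).  Check: 145²=21025, 146·12²=21024, difference 1.

145 12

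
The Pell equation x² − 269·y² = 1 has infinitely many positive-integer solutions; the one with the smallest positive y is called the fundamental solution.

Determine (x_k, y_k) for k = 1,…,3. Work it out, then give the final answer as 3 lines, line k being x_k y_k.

13449 820
361751201 22056360
9730383791049 593271970460

√269 → a₀=16, period (2,2,32); ℓ=3 odd so k=5
a_0=16:  p_0=16·1+0=16,  q_0=16·0+1=1
a_1=2:  p_1=2·16+1=33,  q_1=2·1+0=2
a_2=2:  p_2=2·33+16=82,  q_2=2·2+1=5
…
a_4=2:  p_4=2·2657+82=5396,  q_4=2·162+5=329
a_5=2:  p_5=2·5396+2657=13449,  q_5=2·329+162=820
fundamental: x₁=13449, y₁=820  (since 180875601 − 269·672400 = 1)
(13449+820√269)^2 = 361751201 + 22056360√269
(13449+820√269)^3 = 9730383791049 + 593271970460√269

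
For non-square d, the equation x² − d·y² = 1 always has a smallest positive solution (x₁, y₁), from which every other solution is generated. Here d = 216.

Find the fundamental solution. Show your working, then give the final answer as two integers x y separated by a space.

√216 → a₀=14, period (1,2,3,2,1,28); ℓ=6 even so k=5
step 0: (14, 1)  from 14·(1,0) + (0,1)
step 1: (15, 1)  from 1·(14,1) + (1,0)
…
step 4: (338, 23)  from 2·(147,10) + (44,3)
step 5: (485, 33)  from 1·(338,23) + (147,10)
(x₁, y₁) = (485, 33);  485² − 216·33² = 1 ✓

485 33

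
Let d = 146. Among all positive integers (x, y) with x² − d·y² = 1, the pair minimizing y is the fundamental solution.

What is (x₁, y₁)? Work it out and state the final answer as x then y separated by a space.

145 12

√146 = [12; 12,24, …], period ℓ=2 (even) → k=1
i=0: a=12 ⇒ p=12, q=1
i=1: a=12 ⇒ p=145, q=12
→ (145, 12).  Check: 145²=21025, 146·12²=21024, difference 1.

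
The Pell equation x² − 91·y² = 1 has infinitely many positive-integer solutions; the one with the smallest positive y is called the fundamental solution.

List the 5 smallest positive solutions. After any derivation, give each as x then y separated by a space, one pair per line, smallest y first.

1574 165
4954951 519420
15598184174 1635133995
49103078824801 5147401296840
154576476542289374 16204017647318325

d=91: √d = [9; 1,1,5,1,5,1,1,18] (ℓ=8, even), read p_7/q_7
k=0  a_k=9  p_k/q_k = 9/1
k=1  a_k=1  p_k/q_k = 10/1
…
k=3  a_k=5  p_k/q_k = 105/11
k=4  a_k=1  p_k/q_k = 124/13
k=5  a_k=5  p_k/q_k = 725/76
k=6  a_k=1  p_k/q_k = 849/89
k=7  a_k=1  p_k/q_k = 1574/165
fundamental: x₁=1574, y₁=165  (since 2477476 − 91·27225 = 1)
k=2:  x_2 = 1574·1574+91·165·165 = 4954951,  y_2 = 1574·165+165·1574 = 519420
k=3:  x_3 = 1574·4954951+91·165·519420 = 15598184174,  y_3 = 1574·519420+165·4954951 = 1635133995
k=4:  x_4 = 1574·15598184174+91·165·1635133995 = 49103078824801,  y_4 = 1574·1635133995+165·15598184174 = 5147401296840
k=5:  x_5 = 1574·49103078824801+91·165·5147401296840 = 154576476542289374,  y_5 = 1574·5147401296840+165·49103078824801 = 16204017647318325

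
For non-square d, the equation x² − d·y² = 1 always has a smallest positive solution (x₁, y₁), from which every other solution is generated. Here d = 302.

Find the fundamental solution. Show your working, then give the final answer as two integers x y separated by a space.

√302 = [17; 2,1,1,1,4,…,1,2,34, …], period ℓ=16 (even) → k=15
step 0: (17, 1)  from 17·(1,0) + (0,1)
…
step 3: (87, 5)  from 1·(52,3) + (35,2)
…
step 5: (643, 37)  from 4·(139,8) + (87,5)
step 6: (1425, 82)  from 2·(643,37) + (139,8)
…
step 13: (1042237, 59974)  from 1·(574956,33085) + (467281,26889)
step 14: (1617193, 93059)  from 1·(1042237,59974) + (574956,33085)
step 15: (4276623, 246092)  from 2·(1617193,93059) + (1042237,59974)
fundamental: x₁=4276623, y₁=246092  (since 18289504284129 − 302·60561272464 = 1)

4276623 246092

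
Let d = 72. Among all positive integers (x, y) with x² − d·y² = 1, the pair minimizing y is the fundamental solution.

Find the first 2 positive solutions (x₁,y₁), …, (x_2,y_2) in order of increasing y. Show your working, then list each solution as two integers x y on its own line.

17 2
577 68

√72 → a₀=8, period (2,16); ℓ=2 even so k=1
a_0=8:  p_0=8·1+0=8,  q_0=8·0+1=1
a_1=2:  p_1=2·8+1=17,  q_1=2·1+0=2
(x₁, y₁) = (17, 2);  17² − 72·2² = 1 ✓
n=2: (17,2)∘(17,2) = (17·17+72·2·2, 17·2+2·17) = (577,68)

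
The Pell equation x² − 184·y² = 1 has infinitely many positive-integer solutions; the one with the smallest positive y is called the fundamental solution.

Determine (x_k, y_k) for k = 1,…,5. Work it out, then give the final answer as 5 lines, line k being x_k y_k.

d=184: √d = [13; 1,1,3,2,1,2,1,2,3,1,1,26] (ℓ=12, even), read p_11/q_11
a_0=13:  p_0=13·1+0=13,  q_0=13·0+1=1
a_1=1:  p_1=1·13+1=14,  q_1=1·1+0=1
a_2=1:  p_2=1·14+13=27,  q_2=1·1+1=2
…
a_4=2:  p_4=2·95+27=217,  q_4=2·7+2=16
a_5=1:  p_5=1·217+95=312,  q_5=1·16+7=23
a_6=2:  p_6=2·312+217=841,  q_6=2·23+16=62
a_7=1:  p_7=1·841+312=1153,  q_7=1·62+23=85
a_8=2:  p_8=2·1153+841=3147,  q_8=2·85+62=232
a_9=3:  p_9=3·3147+1153=10594,  q_9=3·232+85=781
a_10=1:  p_10=1·10594+3147=13741,  q_10=1·781+232=1013
a_11=1:  p_11=1·13741+10594=24335,  q_11=1·1013+781=1794
→ (24335, 1794).  Check: 24335²=592192225, 184·1794²=592192224, difference 1.
n=2: (24335,1794)∘(24335,1794) = (24335·24335+184·1794·1794, 24335·1794+1794·24335) = (1184384449,87313980)
n=3: (1184384449,87313980)∘(24335,1794) = (24335·1184384449+184·1794·87313980, 24335·87313980+1794·1184384449) = (57643991108495,4249571404806)
n=4: (57643991108495,4249571404806)∘(24335,1794) = (24335·57643991108495+184·1794·4249571404806, 24335·4249571404806+1794·57643991108495) = (2805533046066067201,206826640184594040)
n=5: (2805533046066067201,206826640184594040)∘(24335,1794) = (24335·2805533046066067201+184·1794·206826640184594040, 24335·206826640184594040+1794·2805533046066067201) = (136545293294391499564175,10066252573534620521994)

24335 1794
1184384449 87313980
57643991108495 4249571404806
2805533046066067201 206826640184594040
136545293294391499564175 10066252573534620521994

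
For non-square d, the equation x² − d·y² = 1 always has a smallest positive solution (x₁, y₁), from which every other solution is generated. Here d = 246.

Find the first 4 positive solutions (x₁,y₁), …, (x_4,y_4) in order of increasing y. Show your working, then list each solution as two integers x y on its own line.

√246 = [15; 1,2,5,1,14,1,5,2,1,30, …], period ℓ=10 (even) → k=9
i=0: a=15 ⇒ p=15, q=1
…
i=2: a=2 ⇒ p=47, q=3
…
i=4: a=1 ⇒ p=298, q=19
…
i=6: a=1 ⇒ p=4721, q=301
i=7: a=5 ⇒ p=28028, q=1787
i=8: a=2 ⇒ p=60777, q=3875
i=9: a=1 ⇒ p=88805, q=5662
fundamental: x₁=88805, y₁=5662  (since 7886328025 − 246·32058244 = 1)
(x_2, y_2) = (88805·88805 + 246·5662·5662, 88805·5662 + 5662·88805) = (15772656049, 1005627820)
(x_3, y_3) = (88805·15772656049 + 246·5662·1005627820, 88805·1005627820 + 5662·15772656049) = (2801381440774085, 178609557104538)
(x_4, y_4) = (88805·2801381440774085 + 246·5662·178609557104538, 88805·178609557104538 + 5662·2801381440774085) = (497553357680112580801, 31722843436331366360)

88805 5662
15772656049 1005627820
2801381440774085 178609557104538
497553357680112580801 31722843436331366360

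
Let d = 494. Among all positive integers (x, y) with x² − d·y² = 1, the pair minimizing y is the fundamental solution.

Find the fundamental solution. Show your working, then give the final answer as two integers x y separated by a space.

73035 3286

[22; 4,2,2,1,2,1,2,2,4,44] for √494; ℓ=10 ⇒ convergent index 9
step 0: (22, 1)  from 22·(1,0) + (0,1)
step 1: (89, 4)  from 4·(22,1) + (1,0)
step 2: (200, 9)  from 2·(89,4) + (22,1)
…
step 4: (689, 31)  from 1·(489,22) + (200,9)
step 5: (1867, 84)  from 2·(689,31) + (489,22)
step 6: (2556, 115)  from 1·(1867,84) + (689,31)
step 7: (6979, 314)  from 2·(2556,115) + (1867,84)
step 8: (16514, 743)  from 2·(6979,314) + (2556,115)
step 9: (73035, 3286)  from 4·(16514,743) + (6979,314)
(x₁, y₁) = (73035, 3286);  73035² − 494·3286² = 1 ✓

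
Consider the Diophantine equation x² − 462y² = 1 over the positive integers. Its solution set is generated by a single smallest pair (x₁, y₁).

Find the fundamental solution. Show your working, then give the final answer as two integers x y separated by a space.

43 2

√462 = [21; 2,42, …], period ℓ=2 (even) → k=1
k=0  a_k=21  p_k/q_k = 21/1
k=1  a_k=2  p_k/q_k = 43/2
(x₁, y₁) = (43, 2);  43² − 462·2² = 1 ✓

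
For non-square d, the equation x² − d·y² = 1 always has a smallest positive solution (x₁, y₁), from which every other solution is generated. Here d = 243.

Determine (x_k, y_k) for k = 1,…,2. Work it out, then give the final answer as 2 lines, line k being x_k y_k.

[15; 1,1,2,3,15,3,2,1,1,30] for √243; ℓ=10 ⇒ convergent index 9
a_0=15:  p_0=15·1+0=15,  q_0=15·0+1=1
…
a_2=1:  p_2=1·16+15=31,  q_2=1·1+1=2
…
a_4=3:  p_4=3·78+31=265,  q_4=3·5+2=17
…
a_8=1:  p_8=1·28901+12424=41325,  q_8=1·1854+797=2651
a_9=1:  p_9=1·41325+28901=70226,  q_9=1·2651+1854=4505
fundamental: x₁=70226, y₁=4505  (since 4931691076 − 243·20295025 = 1)
(70226+4505√243)^2 = 9863382151 + 632736260√243

70226 4505
9863382151 632736260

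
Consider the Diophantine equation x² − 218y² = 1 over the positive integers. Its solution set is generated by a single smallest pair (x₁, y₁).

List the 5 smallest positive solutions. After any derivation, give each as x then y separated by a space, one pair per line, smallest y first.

d=218: √d = [14; 1,3,3,1,28] (ℓ=5, odd), read p_9/q_9
i=0: a=14 ⇒ p=14, q=1
…
i=2: a=3 ⇒ p=59, q=4
…
i=8: a=3 ⇒ p=96370, q=6527
i=9: a=1 ⇒ p=126003, q=8534
(x₁, y₁) = (126003, 8534);  126003² − 218·8534² = 1 ✓
n=2: (126003,8534)∘(126003,8534) = (126003·126003+218·8534·8534, 126003·8534+8534·126003) = (31753512017,2150619204)
n=3: (31753512017,2150619204)∘(126003,8534) = (126003·31753512017+218·8534·2150619204, 126003·2150619204+8534·31753512017) = (8002075549230099,541968943114690)
n=4: (8002075549230099,541968943114690)∘(126003,8534) = (126003·8002075549230099+218·8534·541968943114690, 126003·541968943114690+8534·8002075549230099) = (2016571050827526816577,136579425476409948936)
n=5: (2016571050827526816577,136579425476409948936)∘(126003,8534) = (126003·2016571050827526816577+218·8534·136579425476409948936, 126003·136579425476409948936+8534·2016571050827526816577) = (508188004226839647389073363,34418834696066196648450926)

126003 8534
31753512017 2150619204
8002075549230099 541968943114690
2016571050827526816577 136579425476409948936
508188004226839647389073363 34418834696066196648450926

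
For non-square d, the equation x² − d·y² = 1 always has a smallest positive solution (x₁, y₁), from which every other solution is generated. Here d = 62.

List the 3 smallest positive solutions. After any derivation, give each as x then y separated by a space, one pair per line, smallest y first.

63 8
7937 1008
999999 127000

d=62: √d = [7; 1,6,1,14] (ℓ=4, even), read p_3/q_3
a_0=7:  p_0=7·1+0=7,  q_0=7·0+1=1
…
a_2=6:  p_2=6·8+7=55,  q_2=6·1+1=7
a_3=1:  p_3=1·55+8=63,  q_3=1·7+1=8
fundamental: x₁=63, y₁=8  (since 3969 − 62·64 = 1)
n=2: (63,8)∘(63,8) = (63·63+62·8·8, 63·8+8·63) = (7937,1008)
n=3: (7937,1008)∘(63,8) = (63·7937+62·8·1008, 63·1008+8·7937) = (999999,127000)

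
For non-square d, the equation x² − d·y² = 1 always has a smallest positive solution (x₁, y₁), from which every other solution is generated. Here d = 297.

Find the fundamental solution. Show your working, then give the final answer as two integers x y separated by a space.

[17; 4,3,1,1,2,1,1,3,4,34] for √297; ℓ=10 ⇒ convergent index 9
k=0  a_k=17  p_k/q_k = 17/1
…
k=2  a_k=3  p_k/q_k = 224/13
k=3  a_k=1  p_k/q_k = 293/17
k=4  a_k=1  p_k/q_k = 517/30
k=5  a_k=2  p_k/q_k = 1327/77
k=6  a_k=1  p_k/q_k = 1844/107
k=7  a_k=1  p_k/q_k = 3171/184
k=8  a_k=3  p_k/q_k = 11357/659
k=9  a_k=4  p_k/q_k = 48599/2820
(x₁, y₁) = (48599, 2820);  48599² − 297·2820² = 1 ✓

48599 2820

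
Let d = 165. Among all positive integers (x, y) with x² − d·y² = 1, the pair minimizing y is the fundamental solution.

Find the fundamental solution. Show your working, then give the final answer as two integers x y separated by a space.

d=165: √d = [12; 1,5,2,5,1,24] (ℓ=6, even), read p_5/q_5
a_0=12:  p_0=12·1+0=12,  q_0=12·0+1=1
…
a_3=2:  p_3=2·77+13=167,  q_3=2·6+1=13
a_4=5:  p_4=5·167+77=912,  q_4=5·13+6=71
a_5=1:  p_5=1·912+167=1079,  q_5=1·71+13=84
(x₁, y₁) = (1079, 84);  1079² − 165·84² = 1 ✓

1079 84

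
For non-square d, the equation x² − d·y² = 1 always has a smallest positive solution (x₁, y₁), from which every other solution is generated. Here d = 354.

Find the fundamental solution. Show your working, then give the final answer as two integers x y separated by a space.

d=354: √d = [18; 1,4,2,2,18,2,2,4,1,36] (ℓ=10, even), read p_9/q_9
k=0  a_k=18  p_k/q_k = 18/1
…
k=3  a_k=2  p_k/q_k = 207/11
…
k=8  a_k=4  p_k/q_k = 210294/11177
k=9  a_k=1  p_k/q_k = 258065/13716
fundamental: x₁=258065, y₁=13716  (since 66597544225 − 354·188128656 = 1)

258065 13716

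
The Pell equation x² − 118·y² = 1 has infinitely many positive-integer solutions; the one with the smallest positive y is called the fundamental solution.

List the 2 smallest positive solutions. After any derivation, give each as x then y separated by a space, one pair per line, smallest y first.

d=118: √d = [10; 1,6,3,2,10,2,3,6,1,20] (ℓ=10, even), read p_9/q_9
k=0  a_k=10  p_k/q_k = 10/1
k=1  a_k=1  p_k/q_k = 11/1
k=2  a_k=6  p_k/q_k = 76/7
k=3  a_k=3  p_k/q_k = 239/22
k=4  a_k=2  p_k/q_k = 554/51
…
k=6  a_k=2  p_k/q_k = 12112/1115
…
k=8  a_k=6  p_k/q_k = 264802/24377
k=9  a_k=1  p_k/q_k = 306917/28254
fundamental: x₁=306917, y₁=28254  (since 94198044889 − 118·798288516 = 1)
(306917+28254√118)^2 = 188396089777 + 17343265836√118

306917 28254
188396089777 17343265836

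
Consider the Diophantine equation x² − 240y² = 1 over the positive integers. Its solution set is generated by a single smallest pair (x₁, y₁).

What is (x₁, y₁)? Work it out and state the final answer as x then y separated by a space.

31 2

d=240: √d = [15; 2,30] (ℓ=2, even), read p_1/q_1
step 0: (15, 1)  from 15·(1,0) + (0,1)
step 1: (31, 2)  from 2·(15,1) + (1,0)
fundamental: x₁=31, y₁=2  (since 961 − 240·4 = 1)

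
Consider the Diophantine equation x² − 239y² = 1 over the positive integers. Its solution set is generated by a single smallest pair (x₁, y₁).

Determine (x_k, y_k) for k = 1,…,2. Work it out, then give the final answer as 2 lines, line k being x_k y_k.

[15; 2,5,1,2,4,15,4,2,1,5,2,30] for √239; ℓ=12 ⇒ convergent index 11
i=0: a=15 ⇒ p=15, q=1
i=1: a=2 ⇒ p=31, q=2
i=2: a=5 ⇒ p=170, q=11
i=3: a=1 ⇒ p=201, q=13
…
i=7: a=4 ⇒ p=154117, q=9969
…
i=9: a=1 ⇒ p=500258, q=32359
i=10: a=5 ⇒ p=2847431, q=184185
i=11: a=2 ⇒ p=6195120, q=400729
→ (6195120, 400729).  Check: 6195120²=38379511814400, 239·400729²=38379511814399, difference 1.
n=2: (6195120,400729)∘(6195120,400729) = (6195120·6195120+239·400729·400729, 6195120·400729+400729·6195120) = (76759023628799,4965128484960)

6195120 400729
76759023628799 4965128484960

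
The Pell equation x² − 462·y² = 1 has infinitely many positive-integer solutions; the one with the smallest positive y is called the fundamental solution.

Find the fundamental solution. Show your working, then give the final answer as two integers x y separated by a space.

√462 = [21; 2,42, …], period ℓ=2 (even) → k=1
i=0: a=21 ⇒ p=21, q=1
i=1: a=2 ⇒ p=43, q=2
fundamental: x₁=43, y₁=2  (since 1849 − 462·4 = 1)

43 2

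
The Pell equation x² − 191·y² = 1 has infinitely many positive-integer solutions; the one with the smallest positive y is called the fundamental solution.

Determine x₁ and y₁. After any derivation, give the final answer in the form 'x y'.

8994000 650783

[13; 1,4,1,1,3,…,4,1,26] for √191; ℓ=16 ⇒ convergent index 15
k=0  a_k=13  p_k/q_k = 13/1
…
k=3  a_k=1  p_k/q_k = 83/6
…
k=5  a_k=3  p_k/q_k = 539/39
k=6  a_k=2  p_k/q_k = 1230/89
k=7  a_k=2  p_k/q_k = 2999/217
k=8  a_k=13  p_k/q_k = 40217/2910
k=9  a_k=2  p_k/q_k = 83433/6037
k=10  a_k=2  p_k/q_k = 207083/14984
k=11  a_k=3  p_k/q_k = 704682/50989
…
k=13  a_k=1  p_k/q_k = 1616447/116962
k=14  a_k=4  p_k/q_k = 7377553/533821
k=15  a_k=1  p_k/q_k = 8994000/650783
(x₁, y₁) = (8994000, 650783);  8994000² − 191·650783² = 1 ✓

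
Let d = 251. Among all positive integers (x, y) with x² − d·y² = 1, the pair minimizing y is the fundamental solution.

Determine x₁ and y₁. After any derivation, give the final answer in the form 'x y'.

√251 = [15; 1,5,2,1,2,…,5,1,30, …], period ℓ=14 (even) → k=13
k=0  a_k=15  p_k/q_k = 15/1
…
k=3  a_k=2  p_k/q_k = 206/13
k=4  a_k=1  p_k/q_k = 301/19
…
k=10  a_k=1  p_k/q_k = 212692/13425
k=11  a_k=2  p_k/q_k = 577033/36422
k=12  a_k=5  p_k/q_k = 3097857/195535
k=13  a_k=1  p_k/q_k = 3674890/231957
→ (3674890, 231957).  Check: 3674890²=13504816512100, 251·231957²=13504816512099, difference 1.

3674890 231957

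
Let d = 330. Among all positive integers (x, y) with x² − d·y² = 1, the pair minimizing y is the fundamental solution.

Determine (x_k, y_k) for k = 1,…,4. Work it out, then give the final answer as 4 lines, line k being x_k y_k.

109 6
23761 1308
5179789 285138
1129170241 62158776

d=330: √d = [18; 6,36] (ℓ=2, even), read p_1/q_1
a_0=18:  p_0=18·1+0=18,  q_0=18·0+1=1
a_1=6:  p_1=6·18+1=109,  q_1=6·1+0=6
→ (109, 6).  Check: 109²=11881, 330·6²=11880, difference 1.
k=2:  x_2 = 109·109+330·6·6 = 23761,  y_2 = 109·6+6·109 = 1308
k=3:  x_3 = 109·23761+330·6·1308 = 5179789,  y_3 = 109·1308+6·23761 = 285138
k=4:  x_4 = 109·5179789+330·6·285138 = 1129170241,  y_4 = 109·285138+6·5179789 = 62158776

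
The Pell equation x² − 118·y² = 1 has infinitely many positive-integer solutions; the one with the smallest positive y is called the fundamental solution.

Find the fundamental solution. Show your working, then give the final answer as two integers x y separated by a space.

306917 28254

[10; 1,6,3,2,10,2,3,6,1,20] for √118; ℓ=10 ⇒ convergent index 9
k=0  a_k=10  p_k/q_k = 10/1
…
k=2  a_k=6  p_k/q_k = 76/7
k=3  a_k=3  p_k/q_k = 239/22
…
k=5  a_k=10  p_k/q_k = 5779/532
k=6  a_k=2  p_k/q_k = 12112/1115
k=7  a_k=3  p_k/q_k = 42115/3877
k=8  a_k=6  p_k/q_k = 264802/24377
k=9  a_k=1  p_k/q_k = 306917/28254
(x₁, y₁) = (306917, 28254);  306917² − 118·28254² = 1 ✓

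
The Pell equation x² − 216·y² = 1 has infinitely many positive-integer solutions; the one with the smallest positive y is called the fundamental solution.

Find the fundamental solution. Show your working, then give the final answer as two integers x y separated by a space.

485 33

√216 = [14; 1,2,3,2,1,28, …], period ℓ=6 (even) → k=5
step 0: (14, 1)  from 14·(1,0) + (0,1)
step 1: (15, 1)  from 1·(14,1) + (1,0)
step 2: (44, 3)  from 2·(15,1) + (14,1)
step 3: (147, 10)  from 3·(44,3) + (15,1)
step 4: (338, 23)  from 2·(147,10) + (44,3)
step 5: (485, 33)  from 1·(338,23) + (147,10)
→ (485, 33).  Check: 485²=235225, 216·33²=235224, difference 1.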